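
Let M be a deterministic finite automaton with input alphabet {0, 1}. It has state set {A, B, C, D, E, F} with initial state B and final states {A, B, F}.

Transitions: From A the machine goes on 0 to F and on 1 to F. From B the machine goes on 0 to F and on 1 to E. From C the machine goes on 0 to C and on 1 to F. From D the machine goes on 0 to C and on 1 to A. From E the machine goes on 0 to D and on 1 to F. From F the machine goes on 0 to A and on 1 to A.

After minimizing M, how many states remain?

Every state is reachable, so we keep all 6.
Start with accepting vs non-accepting: {A,B,F} | {C,D,E}.
Split {A,B,F} by δ(·,1) → {A,F} and {B}.
No further refinement is possible. Final partition (3 blocks): {A,F} | {C,D,E} | {B}.

3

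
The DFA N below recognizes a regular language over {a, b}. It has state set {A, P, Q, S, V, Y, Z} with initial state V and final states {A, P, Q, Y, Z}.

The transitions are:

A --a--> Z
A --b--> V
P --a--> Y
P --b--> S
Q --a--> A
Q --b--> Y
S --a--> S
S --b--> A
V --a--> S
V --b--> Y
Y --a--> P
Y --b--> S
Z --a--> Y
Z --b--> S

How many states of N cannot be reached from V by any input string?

Starting at V and following transitions, the reachable set is {A, P, S, V, Y, Z}. That leaves Q unreachable — 1 in total.

1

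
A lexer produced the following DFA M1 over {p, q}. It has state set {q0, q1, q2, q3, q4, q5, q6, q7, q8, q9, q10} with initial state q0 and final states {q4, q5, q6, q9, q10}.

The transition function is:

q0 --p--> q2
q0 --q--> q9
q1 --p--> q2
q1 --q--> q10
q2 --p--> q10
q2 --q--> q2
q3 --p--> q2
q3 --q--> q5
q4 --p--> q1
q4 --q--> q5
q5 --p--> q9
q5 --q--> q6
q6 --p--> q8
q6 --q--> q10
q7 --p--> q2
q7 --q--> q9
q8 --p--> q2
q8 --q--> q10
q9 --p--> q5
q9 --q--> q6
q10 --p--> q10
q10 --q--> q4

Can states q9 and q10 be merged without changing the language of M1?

Yes

Reachable states from the start: {q0,q1,q2,q4,q5,q6,q8,q9,q10}. Unreachable: {q3,q7} — drop them.
Start with accepting vs non-accepting: {q4,q5,q6,q9,q10} | {q0,q1,q2,q8}.
Split {q4,q5,q6,q9,q10} by δ(·,p) → {q5,q9,q10} and {q4,q6}.
Refine {q0,q1,q2,q8} on symbol p: members go to different blocks, giving {q0,q1,q8} and {q2}.
The partition is now stable with 4 blocks: {q5,q9,q10} | {q0,q1,q8} | {q4,q6} | {q2}.
q9 and q10 lie in the same block of the stable partition, so they are equivalent — no string distinguishes them.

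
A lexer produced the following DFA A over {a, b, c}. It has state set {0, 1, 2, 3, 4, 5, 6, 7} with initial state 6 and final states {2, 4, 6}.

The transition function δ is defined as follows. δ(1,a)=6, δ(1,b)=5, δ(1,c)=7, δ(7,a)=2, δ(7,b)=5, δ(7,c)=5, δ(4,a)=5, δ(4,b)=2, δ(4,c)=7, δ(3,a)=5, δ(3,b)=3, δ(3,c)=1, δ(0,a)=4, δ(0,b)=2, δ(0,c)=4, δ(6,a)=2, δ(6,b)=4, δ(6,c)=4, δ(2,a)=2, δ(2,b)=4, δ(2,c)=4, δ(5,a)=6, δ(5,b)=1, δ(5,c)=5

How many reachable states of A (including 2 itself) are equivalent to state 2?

Reachable states from the start: {1,2,4,5,6,7}. Unreachable: {0,3} — drop them.
P0 = {2,4,6} | {1,5,7}.
Refine {2,4,6} on symbol a: members go to different blocks, giving {2,6} and {4}.
No further refinement is possible. Final partition (3 blocks): {2,6} | {1,5,7} | {4}.
State 2 belongs to the block {2,6}, which has 2 states.

2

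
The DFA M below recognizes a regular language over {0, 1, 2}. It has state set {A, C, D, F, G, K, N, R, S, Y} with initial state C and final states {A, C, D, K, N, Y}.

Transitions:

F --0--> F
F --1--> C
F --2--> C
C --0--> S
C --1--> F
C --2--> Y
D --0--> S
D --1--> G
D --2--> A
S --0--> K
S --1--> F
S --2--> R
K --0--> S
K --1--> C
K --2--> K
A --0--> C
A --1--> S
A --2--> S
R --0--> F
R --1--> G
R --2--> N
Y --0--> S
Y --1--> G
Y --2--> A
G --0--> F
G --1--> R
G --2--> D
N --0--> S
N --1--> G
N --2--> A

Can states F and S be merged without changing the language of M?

Every state is reachable, so we keep all 10.
P0 = {A,C,D,K,N,Y} | {F,G,R,S}.
Refine {A,C,D,K,N,Y} on symbol 0: members go to different blocks, giving {C,D,K,N,Y} and {A}.
Split {C,D,K,N,Y} by δ(·,1) → {C,D,N,Y} and {K}.
Refine {C,D,N,Y} on symbol 2: members go to different blocks, giving {D,N,Y} and {C}.
Split {F,G,R,S} by δ(·,0) → {F,G,R} and {S}.
On input 1, block {F,G,R} splits into {G,R} and {F}.
No further refinement is possible. Final partition (7 blocks): {D,N,Y} | {G,R} | {A} | {K} | {C} | {S} | {F}.
F and S end up in different blocks, so they are distinguishable. For instance, the string '0' is accepted from only S.

No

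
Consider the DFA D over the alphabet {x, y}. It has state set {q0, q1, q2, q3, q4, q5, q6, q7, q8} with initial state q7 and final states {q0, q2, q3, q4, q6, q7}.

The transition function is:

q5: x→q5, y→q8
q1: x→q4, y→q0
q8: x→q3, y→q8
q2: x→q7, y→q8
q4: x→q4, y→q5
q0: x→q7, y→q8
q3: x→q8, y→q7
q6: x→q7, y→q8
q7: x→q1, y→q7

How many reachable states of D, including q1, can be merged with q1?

States {q2,q6} cannot be reached from the start state, so discard them.
Initial partition by acceptance: {q0,q3,q4,q7} | {q1,q5,q8}.
On input x, block {q0,q3,q4,q7} splits into {q0,q4} and {q3,q7}.
On input x, block {q0,q4} splits into {q0} and {q4}.
On input x, block {q1,q5,q8} splits into {q1} and {q5} and {q8}.
On input x, block {q3,q7} splits into {q3} and {q7}.
No further refinement is possible. Final partition (7 blocks): {q0} | {q1} | {q3} | {q4} | {q5} | {q8} | {q7}.
The equivalence class containing q1 is {q1}, of size 1.

1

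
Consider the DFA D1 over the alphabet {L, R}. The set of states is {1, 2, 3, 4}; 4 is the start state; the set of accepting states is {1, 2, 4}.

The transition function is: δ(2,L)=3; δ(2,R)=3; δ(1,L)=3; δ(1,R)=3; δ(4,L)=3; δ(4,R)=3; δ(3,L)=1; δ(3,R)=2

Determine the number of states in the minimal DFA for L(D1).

All states are reachable from the start state.
P0 = {1,2,4} | {3}.
Stable partition: {1,2,4} | {3} — 2 equivalence classes.

2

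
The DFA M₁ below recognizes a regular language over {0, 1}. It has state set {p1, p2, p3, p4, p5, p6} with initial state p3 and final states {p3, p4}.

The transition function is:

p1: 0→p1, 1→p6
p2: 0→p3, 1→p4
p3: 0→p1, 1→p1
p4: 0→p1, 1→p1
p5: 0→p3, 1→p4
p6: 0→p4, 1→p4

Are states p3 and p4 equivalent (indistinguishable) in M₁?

Yes

Reachable states from the start: {p1,p3,p4,p6}. Unreachable: {p2,p5} — drop them.
P0 = {p3,p4} | {p1,p6}.
Refine {p1,p6} on symbol 0: members go to different blocks, giving {p1} and {p6}.
The partition is now stable with 3 blocks: {p3,p4} | {p1} | {p6}.
p3 and p4 lie in the same block of the stable partition, so they are equivalent — no string distinguishes them.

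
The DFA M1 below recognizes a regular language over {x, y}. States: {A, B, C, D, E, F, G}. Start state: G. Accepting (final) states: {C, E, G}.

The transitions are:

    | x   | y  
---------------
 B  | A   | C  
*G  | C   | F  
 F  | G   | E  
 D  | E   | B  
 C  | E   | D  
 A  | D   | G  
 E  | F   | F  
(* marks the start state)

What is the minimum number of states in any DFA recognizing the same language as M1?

All states are reachable from the start state.
Start with accepting vs non-accepting: {C,E,G} | {A,B,D,F}.
On input x, block {C,E,G} splits into {C,G} and {E}.
On input x, block {C,G} splits into {C} and {G}.
Refine {A,B,D,F} on symbol x: members go to different blocks, giving {A,B} and {D} and {F}.
Split {A,B} by δ(·,x) → {A} and {B}.
No further refinement is possible. Final partition (7 blocks): {C} | {A} | {E} | {G} | {D} | {F} | {B}.

7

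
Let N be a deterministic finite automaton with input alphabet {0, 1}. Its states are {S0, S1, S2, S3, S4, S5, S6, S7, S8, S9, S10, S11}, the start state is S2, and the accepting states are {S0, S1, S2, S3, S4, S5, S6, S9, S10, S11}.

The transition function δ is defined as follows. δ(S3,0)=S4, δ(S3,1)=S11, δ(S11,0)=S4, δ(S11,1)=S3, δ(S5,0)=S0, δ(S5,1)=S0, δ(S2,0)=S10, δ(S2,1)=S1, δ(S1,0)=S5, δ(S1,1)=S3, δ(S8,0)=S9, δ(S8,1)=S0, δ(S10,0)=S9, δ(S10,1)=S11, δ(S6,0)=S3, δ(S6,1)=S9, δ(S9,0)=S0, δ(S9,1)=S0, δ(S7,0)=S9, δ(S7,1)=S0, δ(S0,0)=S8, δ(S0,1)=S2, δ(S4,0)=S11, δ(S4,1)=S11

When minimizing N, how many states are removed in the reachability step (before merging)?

2

Starting at S2 and following transitions, the reachable set is {S0, S1, S2, S3, S4, S5, S8, S9, S10, S11}. That leaves S6, S7 unreachable — 2 in total.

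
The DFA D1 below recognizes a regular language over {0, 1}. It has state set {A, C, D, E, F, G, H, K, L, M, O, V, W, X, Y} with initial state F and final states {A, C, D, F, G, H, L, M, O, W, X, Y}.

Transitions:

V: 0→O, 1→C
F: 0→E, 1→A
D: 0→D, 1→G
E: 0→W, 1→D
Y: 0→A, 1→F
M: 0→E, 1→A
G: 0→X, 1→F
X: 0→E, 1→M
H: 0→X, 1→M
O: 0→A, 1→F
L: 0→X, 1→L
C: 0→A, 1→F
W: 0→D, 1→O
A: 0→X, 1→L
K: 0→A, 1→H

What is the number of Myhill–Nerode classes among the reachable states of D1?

Reachable states from the start: {A,D,E,F,G,L,M,O,W,X}. Unreachable: {C,H,K,V,Y} — drop them.
P0 = {A,D,F,G,L,M,O,W,X} | {E}.
Split {A,D,F,G,L,M,O,W,X} by δ(·,0) → {A,D,G,L,O,W} and {F,M,X}.
On input 0, block {A,D,G,L,O,W} splits into {A,G,L} and {D,O,W}.
On input 1, block {A,G,L} splits into {A,L} and {G}.
Refine {F,M,X} on symbol 1: members go to different blocks, giving {F,M} and {X}.
Split {D,O,W} by δ(·,0) → {D,W} and {O}.
Split {D,W} by δ(·,1) → {W} and {D}.
No further refinement is possible. Final partition (8 blocks): {A,L} | {E} | {F,M} | {W} | {G} | {X} | {O} | {D}.

8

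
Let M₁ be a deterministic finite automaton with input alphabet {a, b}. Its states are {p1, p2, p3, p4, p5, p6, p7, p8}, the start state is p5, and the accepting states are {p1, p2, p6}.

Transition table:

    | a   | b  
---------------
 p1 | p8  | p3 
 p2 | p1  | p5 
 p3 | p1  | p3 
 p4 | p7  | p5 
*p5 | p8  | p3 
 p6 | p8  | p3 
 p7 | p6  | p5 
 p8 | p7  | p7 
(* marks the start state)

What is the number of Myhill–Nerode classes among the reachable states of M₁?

States {p2,p4} cannot be reached from the start state, so discard them.
Start with accepting vs non-accepting: {p1,p6} | {p3,p5,p7,p8}.
Split {p3,p5,p7,p8} by δ(·,a) → {p3,p7} and {p5,p8}.
Refine {p3,p7} on symbol b: members go to different blocks, giving {p3} and {p7}.
Split {p5,p8} by δ(·,a) → {p5} and {p8}.
The partition is now stable with 5 blocks: {p1,p6} | {p3} | {p5} | {p7} | {p8}.

5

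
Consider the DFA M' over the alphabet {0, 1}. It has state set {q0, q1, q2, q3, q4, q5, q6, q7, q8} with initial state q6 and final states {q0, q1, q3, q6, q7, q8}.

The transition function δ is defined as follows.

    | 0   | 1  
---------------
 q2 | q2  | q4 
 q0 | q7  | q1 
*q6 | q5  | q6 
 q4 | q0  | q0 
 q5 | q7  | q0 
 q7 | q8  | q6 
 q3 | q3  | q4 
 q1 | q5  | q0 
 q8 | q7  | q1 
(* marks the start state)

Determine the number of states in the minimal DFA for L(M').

5

Reachable states from the start: {q0,q1,q5,q6,q7,q8}. Unreachable: {q2,q3,q4} — drop them.
P0 = {q0,q1,q6,q7,q8} | {q5}.
Refine {q0,q1,q6,q7,q8} on symbol 0: members go to different blocks, giving {q0,q7,q8} and {q1,q6}.
Split {q1,q6} by δ(·,1) → {q1} and {q6}.
Refine {q0,q7,q8} on symbol 1: members go to different blocks, giving {q0,q8} and {q7}.
No further refinement is possible. Final partition (5 blocks): {q0,q8} | {q5} | {q1} | {q6} | {q7}.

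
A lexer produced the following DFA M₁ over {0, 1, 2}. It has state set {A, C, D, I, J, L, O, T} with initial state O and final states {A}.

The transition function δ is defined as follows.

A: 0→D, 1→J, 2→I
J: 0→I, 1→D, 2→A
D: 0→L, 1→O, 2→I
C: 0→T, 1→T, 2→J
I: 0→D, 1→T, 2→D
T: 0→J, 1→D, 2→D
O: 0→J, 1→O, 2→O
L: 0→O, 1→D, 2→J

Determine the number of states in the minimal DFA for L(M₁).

7

Reachable states from the start: {A,D,I,J,L,O,T}. Unreachable: {C} — drop them.
Start with accepting vs non-accepting: {A} | {D,I,J,L,O,T}.
On input 2, block {D,I,J,L,O,T} splits into {D,I,L,O,T} and {J}.
On input 0, block {D,I,L,O,T} splits into {D,I,L} and {O,T}.
Split {D,I,L} by δ(·,0) → {D,I} and {L}.
Split {D,I} by δ(·,0) → {D} and {I}.
Refine {O,T} on symbol 1: members go to different blocks, giving {O} and {T}.
The partition is now stable with 7 blocks: {A} | {D} | {J} | {O} | {L} | {I} | {T}.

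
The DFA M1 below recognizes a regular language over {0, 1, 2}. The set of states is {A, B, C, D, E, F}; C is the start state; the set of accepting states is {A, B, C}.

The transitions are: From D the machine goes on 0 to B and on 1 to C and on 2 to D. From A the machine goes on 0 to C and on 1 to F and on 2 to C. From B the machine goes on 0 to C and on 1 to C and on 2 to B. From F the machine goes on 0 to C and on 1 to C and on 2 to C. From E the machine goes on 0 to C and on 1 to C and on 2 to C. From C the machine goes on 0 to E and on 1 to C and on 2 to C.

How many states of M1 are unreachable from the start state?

BFS from C reaches {C, E}; the 4 state(s) A, B, D, F are never visited.

4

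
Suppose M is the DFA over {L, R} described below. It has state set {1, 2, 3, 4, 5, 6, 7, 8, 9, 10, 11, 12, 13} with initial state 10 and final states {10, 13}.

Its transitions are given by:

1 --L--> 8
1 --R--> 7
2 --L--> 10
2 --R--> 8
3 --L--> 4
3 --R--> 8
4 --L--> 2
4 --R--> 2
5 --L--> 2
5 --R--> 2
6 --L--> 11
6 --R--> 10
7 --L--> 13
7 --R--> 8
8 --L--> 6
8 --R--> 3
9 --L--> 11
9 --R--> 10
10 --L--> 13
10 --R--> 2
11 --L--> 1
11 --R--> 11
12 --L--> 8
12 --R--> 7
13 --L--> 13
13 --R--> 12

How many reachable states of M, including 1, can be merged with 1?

2

First remove the unreachable states {5,9}; 11 states remain.
Start with accepting vs non-accepting: {10,13} | {1,2,3,4,6,7,8,11,12}.
On input L, block {1,2,3,4,6,7,8,11,12} splits into {1,3,4,6,8,11,12} and {2,7}.
On input R, block {10,13} splits into {10} and {13}.
Split {1,3,4,6,8,11,12} by δ(·,L) → {1,3,6,8,11,12} and {4}.
Refine {1,3,6,8,11,12} on symbol L: members go to different blocks, giving {1,6,8,11,12} and {3}.
Refine {1,6,8,11,12} on symbol R: members go to different blocks, giving {1,12} and {6} and {8} and {11}.
On input L, block {2,7} splits into {2} and {7}.
Stable partition: {10} | {1,12} | {2} | {13} | {4} | {3} | {6} | {8} | {11} | {7} — 10 equivalence classes.
State 1 belongs to the block {1,12}, which has 2 states.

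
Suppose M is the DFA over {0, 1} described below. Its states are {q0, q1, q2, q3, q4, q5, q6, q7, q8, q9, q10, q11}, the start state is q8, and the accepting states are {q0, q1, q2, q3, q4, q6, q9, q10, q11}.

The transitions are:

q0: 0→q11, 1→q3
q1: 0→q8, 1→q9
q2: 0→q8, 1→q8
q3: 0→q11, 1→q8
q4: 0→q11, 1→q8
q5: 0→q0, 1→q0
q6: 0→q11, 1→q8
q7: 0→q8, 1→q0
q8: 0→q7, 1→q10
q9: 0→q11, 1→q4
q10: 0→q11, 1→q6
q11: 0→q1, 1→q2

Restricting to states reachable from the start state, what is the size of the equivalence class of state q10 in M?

First remove the unreachable states {q5}; 11 states remain.
P0 = {q0,q1,q2,q3,q4,q6,q9,q10,q11} | {q7,q8}.
Split {q0,q1,q2,q3,q4,q6,q9,q10,q11} by δ(·,0) → {q0,q3,q4,q6,q9,q10,q11} and {q1,q2}.
Split {q0,q3,q4,q6,q9,q10,q11} by δ(·,0) → {q0,q3,q4,q6,q9,q10} and {q11}.
Refine {q0,q3,q4,q6,q9,q10} on symbol 1: members go to different blocks, giving {q0,q9,q10} and {q3,q4,q6}.
Split {q1,q2} by δ(·,1) → {q1} and {q2}.
The partition is now stable with 6 blocks: {q0,q9,q10} | {q7,q8} | {q1} | {q11} | {q3,q4,q6} | {q2}.
The equivalence class containing q10 is {q0,q9,q10}, of size 3.

3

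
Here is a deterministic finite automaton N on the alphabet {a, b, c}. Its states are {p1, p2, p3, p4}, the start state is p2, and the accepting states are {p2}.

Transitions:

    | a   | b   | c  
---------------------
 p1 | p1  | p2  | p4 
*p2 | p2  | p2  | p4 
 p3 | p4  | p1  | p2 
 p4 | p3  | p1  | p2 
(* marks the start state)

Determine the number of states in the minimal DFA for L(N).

3

All states are reachable from the start state.
P0 = {p2} | {p1,p3,p4}.
Split {p1,p3,p4} by δ(·,b) → {p3,p4} and {p1}.
No further refinement is possible. Final partition (3 blocks): {p2} | {p3,p4} | {p1}.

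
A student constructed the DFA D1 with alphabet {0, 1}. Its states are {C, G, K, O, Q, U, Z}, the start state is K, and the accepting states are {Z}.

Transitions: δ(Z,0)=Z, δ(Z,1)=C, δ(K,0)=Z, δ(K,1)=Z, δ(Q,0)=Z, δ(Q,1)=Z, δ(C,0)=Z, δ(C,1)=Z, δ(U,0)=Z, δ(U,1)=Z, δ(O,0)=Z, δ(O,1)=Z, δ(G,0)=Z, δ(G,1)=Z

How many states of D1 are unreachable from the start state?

No path from K leads to G, O, Q, U; the other 3 states are all reachable.

4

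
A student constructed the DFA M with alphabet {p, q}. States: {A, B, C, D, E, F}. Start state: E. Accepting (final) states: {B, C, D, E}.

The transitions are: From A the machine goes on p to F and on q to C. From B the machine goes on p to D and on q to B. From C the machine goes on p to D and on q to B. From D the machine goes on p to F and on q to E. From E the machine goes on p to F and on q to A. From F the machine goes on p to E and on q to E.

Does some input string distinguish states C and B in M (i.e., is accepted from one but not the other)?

No

Every state is reachable, so we keep all 6.
Initial partition by acceptance: {B,C,D,E} | {A,F}.
Refine {B,C,D,E} on symbol p: members go to different blocks, giving {B,C} and {D,E}.
On input p, block {A,F} splits into {A} and {F}.
Split {D,E} by δ(·,q) → {D} and {E}.
The partition is now stable with 5 blocks: {B,C} | {A} | {D} | {F} | {E}.
C and B lie in the same block of the stable partition, so they are equivalent — no string distinguishes them.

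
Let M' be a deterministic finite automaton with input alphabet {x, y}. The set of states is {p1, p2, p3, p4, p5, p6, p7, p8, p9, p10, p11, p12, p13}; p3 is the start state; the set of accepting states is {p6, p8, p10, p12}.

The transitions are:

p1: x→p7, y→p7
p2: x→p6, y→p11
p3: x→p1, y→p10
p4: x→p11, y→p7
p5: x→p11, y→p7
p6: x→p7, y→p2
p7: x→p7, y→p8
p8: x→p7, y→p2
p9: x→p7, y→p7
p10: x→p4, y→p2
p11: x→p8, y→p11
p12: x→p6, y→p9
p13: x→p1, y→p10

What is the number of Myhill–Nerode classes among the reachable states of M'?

Reachable states from the start: {p1,p2,p3,p4,p6,p7,p8,p10,p11}. Unreachable: {p5,p9,p12,p13} — drop them.
Initial partition by acceptance: {p6,p8,p10} | {p1,p2,p3,p4,p7,p11}.
On input x, block {p1,p2,p3,p4,p7,p11} splits into {p1,p3,p4,p7} and {p2,p11}.
Refine {p1,p3,p4,p7} on symbol x: members go to different blocks, giving {p1,p3,p7} and {p4}.
Refine {p6,p8,p10} on symbol x: members go to different blocks, giving {p6,p8} and {p10}.
Refine {p1,p3,p7} on symbol y: members go to different blocks, giving {p1} and {p3} and {p7}.
No further refinement is possible. Final partition (7 blocks): {p6,p8} | {p1} | {p2,p11} | {p4} | {p10} | {p3} | {p7}.

7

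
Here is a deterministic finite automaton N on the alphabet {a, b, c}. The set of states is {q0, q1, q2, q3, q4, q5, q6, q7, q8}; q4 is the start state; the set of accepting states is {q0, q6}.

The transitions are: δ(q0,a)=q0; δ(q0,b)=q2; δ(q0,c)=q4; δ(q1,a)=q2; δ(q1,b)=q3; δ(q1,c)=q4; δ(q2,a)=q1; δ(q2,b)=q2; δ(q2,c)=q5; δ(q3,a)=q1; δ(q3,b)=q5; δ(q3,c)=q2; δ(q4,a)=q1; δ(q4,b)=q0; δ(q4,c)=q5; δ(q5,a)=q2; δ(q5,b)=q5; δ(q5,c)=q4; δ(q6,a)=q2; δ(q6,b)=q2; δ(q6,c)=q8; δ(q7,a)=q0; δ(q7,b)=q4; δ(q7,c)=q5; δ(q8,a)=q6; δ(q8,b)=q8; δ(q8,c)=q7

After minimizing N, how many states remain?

First remove the unreachable states {q6,q7,q8}; 6 states remain.
P0 = {q0} | {q1,q2,q3,q4,q5}.
Refine {q1,q2,q3,q4,q5} on symbol b: members go to different blocks, giving {q1,q2,q3,q5} and {q4}.
Refine {q1,q2,q3,q5} on symbol c: members go to different blocks, giving {q1,q5} and {q2,q3}.
Refine {q1,q5} on symbol b: members go to different blocks, giving {q1} and {q5}.
Refine {q2,q3} on symbol b: members go to different blocks, giving {q2} and {q3}.
The partition is now stable with 6 blocks: {q0} | {q1} | {q4} | {q2} | {q5} | {q3}.

6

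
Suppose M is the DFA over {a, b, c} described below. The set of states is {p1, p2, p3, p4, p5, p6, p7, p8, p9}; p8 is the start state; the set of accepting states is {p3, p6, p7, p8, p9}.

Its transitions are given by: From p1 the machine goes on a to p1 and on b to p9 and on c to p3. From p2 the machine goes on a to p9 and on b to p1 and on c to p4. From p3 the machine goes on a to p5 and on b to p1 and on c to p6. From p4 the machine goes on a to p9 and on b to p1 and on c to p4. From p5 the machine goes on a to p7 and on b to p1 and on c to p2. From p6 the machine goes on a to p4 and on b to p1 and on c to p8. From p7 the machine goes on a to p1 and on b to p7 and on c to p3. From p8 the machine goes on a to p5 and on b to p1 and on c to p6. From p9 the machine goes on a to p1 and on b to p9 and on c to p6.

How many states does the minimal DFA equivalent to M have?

4

Every state is reachable, so we keep all 9.
P0 = {p3,p6,p7,p8,p9} | {p1,p2,p4,p5}.
Refine {p3,p6,p7,p8,p9} on symbol b: members go to different blocks, giving {p3,p6,p8} and {p7,p9}.
Split {p1,p2,p4,p5} by δ(·,a) → {p2,p4,p5} and {p1}.
No further refinement is possible. Final partition (4 blocks): {p3,p6,p8} | {p2,p4,p5} | {p7,p9} | {p1}.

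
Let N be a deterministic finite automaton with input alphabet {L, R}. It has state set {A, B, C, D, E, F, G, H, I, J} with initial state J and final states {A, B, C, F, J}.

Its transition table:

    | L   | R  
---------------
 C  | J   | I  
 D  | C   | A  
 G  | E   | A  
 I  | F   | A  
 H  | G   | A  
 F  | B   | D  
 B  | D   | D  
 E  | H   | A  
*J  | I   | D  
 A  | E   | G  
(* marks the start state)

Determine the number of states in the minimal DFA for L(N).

Every state is reachable, so we keep all 10.
Start with accepting vs non-accepting: {A,B,C,F,J} | {D,E,G,H,I}.
Split {A,B,C,F,J} by δ(·,L) → {A,B,J} and {C,F}.
On input L, block {D,E,G,H,I} splits into {E,G,H} and {D,I}.
On input L, block {A,B,J} splits into {B,J} and {A}.
The partition is now stable with 5 blocks: {B,J} | {E,G,H} | {C,F} | {D,I} | {A}.

5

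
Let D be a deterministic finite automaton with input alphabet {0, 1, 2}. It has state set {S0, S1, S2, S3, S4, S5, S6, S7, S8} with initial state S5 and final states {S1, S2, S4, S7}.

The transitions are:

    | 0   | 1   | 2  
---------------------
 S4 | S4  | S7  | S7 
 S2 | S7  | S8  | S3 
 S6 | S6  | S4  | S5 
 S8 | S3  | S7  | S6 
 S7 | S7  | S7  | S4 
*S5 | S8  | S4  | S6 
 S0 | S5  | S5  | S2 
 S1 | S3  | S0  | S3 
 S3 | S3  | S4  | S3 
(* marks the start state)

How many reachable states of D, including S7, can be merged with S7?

Reachable states from the start: {S3,S4,S5,S6,S7,S8}. Unreachable: {S0,S1,S2} — drop them.
Initial partition by acceptance: {S4,S7} | {S3,S5,S6,S8}.
The partition is now stable with 2 blocks: {S4,S7} | {S3,S5,S6,S8}.
The equivalence class containing S7 is {S4,S7}, of size 2.

2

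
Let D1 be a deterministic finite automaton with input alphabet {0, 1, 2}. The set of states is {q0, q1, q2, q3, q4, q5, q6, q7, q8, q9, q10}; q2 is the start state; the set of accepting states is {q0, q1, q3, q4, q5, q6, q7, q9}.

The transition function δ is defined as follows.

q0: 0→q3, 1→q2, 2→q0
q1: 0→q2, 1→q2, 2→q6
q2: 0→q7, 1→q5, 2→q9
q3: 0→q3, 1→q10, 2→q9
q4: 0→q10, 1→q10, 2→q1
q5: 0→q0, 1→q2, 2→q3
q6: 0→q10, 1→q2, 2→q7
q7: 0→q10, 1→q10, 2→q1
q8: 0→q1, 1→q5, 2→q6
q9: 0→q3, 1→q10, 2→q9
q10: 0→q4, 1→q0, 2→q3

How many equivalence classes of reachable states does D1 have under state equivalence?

3

States {q8} cannot be reached from the start state, so discard them.
Initial partition by acceptance: {q0,q1,q3,q4,q5,q6,q7,q9} | {q2,q10}.
Split {q0,q1,q3,q4,q5,q6,q7,q9} by δ(·,0) → {q0,q3,q5,q9} and {q1,q4,q6,q7}.
Stable partition: {q0,q3,q5,q9} | {q2,q10} | {q1,q4,q6,q7} — 3 equivalence classes.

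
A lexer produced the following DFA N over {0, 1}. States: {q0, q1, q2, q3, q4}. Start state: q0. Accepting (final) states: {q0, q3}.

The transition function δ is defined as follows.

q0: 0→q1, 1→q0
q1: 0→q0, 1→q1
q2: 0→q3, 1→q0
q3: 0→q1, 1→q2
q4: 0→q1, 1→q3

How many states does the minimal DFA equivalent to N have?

2

Reachable states from the start: {q0,q1}. Unreachable: {q2,q3,q4} — drop them.
P0 = {q0} | {q1}.
No further refinement is possible. Final partition (2 blocks): {q0} | {q1}.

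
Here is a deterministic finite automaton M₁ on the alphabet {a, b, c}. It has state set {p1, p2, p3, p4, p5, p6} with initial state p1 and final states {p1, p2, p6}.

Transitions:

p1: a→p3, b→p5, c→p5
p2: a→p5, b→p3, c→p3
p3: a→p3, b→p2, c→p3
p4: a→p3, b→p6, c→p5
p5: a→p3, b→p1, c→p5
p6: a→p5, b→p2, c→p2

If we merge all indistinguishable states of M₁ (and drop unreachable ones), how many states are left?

2

Reachable states from the start: {p1,p2,p3,p5}. Unreachable: {p4,p6} — drop them.
Start with accepting vs non-accepting: {p1,p2} | {p3,p5}.
No further refinement is possible. Final partition (2 blocks): {p1,p2} | {p3,p5}.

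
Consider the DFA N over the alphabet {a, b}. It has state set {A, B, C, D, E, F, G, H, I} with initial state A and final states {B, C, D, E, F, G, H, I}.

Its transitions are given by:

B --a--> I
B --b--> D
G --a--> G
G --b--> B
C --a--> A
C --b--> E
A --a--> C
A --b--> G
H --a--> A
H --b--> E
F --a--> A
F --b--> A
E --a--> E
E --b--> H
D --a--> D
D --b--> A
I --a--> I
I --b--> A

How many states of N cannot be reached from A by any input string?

Starting at A and following transitions, the reachable set is {A, B, C, D, E, G, H, I}. That leaves F unreachable — 1 in total.

1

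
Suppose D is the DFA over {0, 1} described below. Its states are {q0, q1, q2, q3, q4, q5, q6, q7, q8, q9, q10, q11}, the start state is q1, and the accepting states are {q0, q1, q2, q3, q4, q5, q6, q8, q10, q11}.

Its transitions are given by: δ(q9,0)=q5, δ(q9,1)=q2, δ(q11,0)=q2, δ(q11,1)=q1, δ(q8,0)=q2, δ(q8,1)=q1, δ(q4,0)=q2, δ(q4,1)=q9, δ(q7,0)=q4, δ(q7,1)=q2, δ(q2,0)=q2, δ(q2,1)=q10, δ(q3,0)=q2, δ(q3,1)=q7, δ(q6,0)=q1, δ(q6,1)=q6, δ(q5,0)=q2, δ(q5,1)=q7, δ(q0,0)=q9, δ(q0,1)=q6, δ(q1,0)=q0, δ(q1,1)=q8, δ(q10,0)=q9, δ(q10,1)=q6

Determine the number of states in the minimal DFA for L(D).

First remove the unreachable states {q3,q11}; 10 states remain.
Initial partition by acceptance: {q0,q1,q2,q4,q5,q6,q8,q10} | {q7,q9}.
Split {q0,q1,q2,q4,q5,q6,q8,q10} by δ(·,0) → {q1,q2,q4,q5,q6,q8} and {q0,q10}.
Split {q1,q2,q4,q5,q6,q8} by δ(·,0) → {q2,q4,q5,q6,q8} and {q1}.
Refine {q2,q4,q5,q6,q8} on symbol 0: members go to different blocks, giving {q2,q4,q5,q8} and {q6}.
Split {q2,q4,q5,q8} by δ(·,1) → {q4,q5} and {q2} and {q8}.
No further refinement is possible. Final partition (7 blocks): {q4,q5} | {q7,q9} | {q0,q10} | {q1} | {q6} | {q2} | {q8}.

7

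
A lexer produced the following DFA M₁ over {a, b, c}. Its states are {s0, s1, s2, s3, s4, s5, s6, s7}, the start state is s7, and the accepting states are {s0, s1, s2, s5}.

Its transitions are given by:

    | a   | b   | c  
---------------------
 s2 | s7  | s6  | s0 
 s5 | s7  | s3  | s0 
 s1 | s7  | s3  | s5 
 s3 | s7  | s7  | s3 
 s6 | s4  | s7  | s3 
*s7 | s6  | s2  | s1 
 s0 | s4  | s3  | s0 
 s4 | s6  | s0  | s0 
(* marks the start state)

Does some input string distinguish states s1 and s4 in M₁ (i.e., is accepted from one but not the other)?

All states are reachable from the start state.
Start with accepting vs non-accepting: {s0,s1,s2,s5} | {s3,s4,s6,s7}.
Refine {s3,s4,s6,s7} on symbol b: members go to different blocks, giving {s3,s6} and {s4,s7}.
No further refinement is possible. Final partition (3 blocks): {s0,s1,s2,s5} | {s3,s6} | {s4,s7}.
s1 and s4 end up in different blocks, so they are distinguishable. For instance, the string 'ε' is accepted from only s1.

Yes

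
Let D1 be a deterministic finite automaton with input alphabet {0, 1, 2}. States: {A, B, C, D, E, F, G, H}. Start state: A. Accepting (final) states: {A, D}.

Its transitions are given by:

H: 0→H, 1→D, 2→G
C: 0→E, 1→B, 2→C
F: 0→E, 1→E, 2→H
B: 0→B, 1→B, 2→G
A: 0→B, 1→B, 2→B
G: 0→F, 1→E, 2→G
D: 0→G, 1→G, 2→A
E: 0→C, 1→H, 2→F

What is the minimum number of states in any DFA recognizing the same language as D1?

8

P0 = {A,D} | {B,C,E,F,G,H}.
On input 2, block {A,D} splits into {A} and {D}.
Split {B,C,E,F,G,H} by δ(·,1) → {B,C,E,F,G} and {H}.
Refine {B,C,E,F,G} on symbol 1: members go to different blocks, giving {B,C,F,G} and {E}.
Refine {B,C,F,G} on symbol 0: members go to different blocks, giving {B,G} and {C,F}.
Split {B,G} by δ(·,0) → {B} and {G}.
Refine {C,F} on symbol 1: members go to different blocks, giving {C} and {F}.
The partition is now stable with 8 blocks: {A} | {B} | {D} | {H} | {E} | {C} | {G} | {F}.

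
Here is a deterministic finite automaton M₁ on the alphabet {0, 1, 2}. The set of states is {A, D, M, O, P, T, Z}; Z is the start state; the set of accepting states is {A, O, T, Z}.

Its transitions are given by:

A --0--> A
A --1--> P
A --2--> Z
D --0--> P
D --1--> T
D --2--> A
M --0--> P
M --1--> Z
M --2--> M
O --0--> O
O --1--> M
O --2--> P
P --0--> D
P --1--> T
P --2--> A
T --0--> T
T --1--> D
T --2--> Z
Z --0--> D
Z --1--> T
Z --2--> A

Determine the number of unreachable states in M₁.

No path from Z leads to M, O; the other 5 states are all reachable.

2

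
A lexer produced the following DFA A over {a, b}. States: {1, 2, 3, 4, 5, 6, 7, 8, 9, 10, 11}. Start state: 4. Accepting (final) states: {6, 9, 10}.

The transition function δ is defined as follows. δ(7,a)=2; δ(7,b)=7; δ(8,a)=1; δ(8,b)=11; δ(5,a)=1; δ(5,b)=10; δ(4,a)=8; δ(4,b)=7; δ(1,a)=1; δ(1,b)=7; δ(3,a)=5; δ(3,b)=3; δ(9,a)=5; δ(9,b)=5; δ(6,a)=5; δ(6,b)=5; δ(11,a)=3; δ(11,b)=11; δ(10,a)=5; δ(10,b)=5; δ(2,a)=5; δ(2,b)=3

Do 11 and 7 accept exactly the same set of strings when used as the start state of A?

Yes

States {6,9} cannot be reached from the start state, so discard them.
Initial partition by acceptance: {10} | {1,2,3,4,5,7,8,11}.
Refine {1,2,3,4,5,7,8,11} on symbol b: members go to different blocks, giving {1,2,3,4,7,8,11} and {5}.
Split {1,2,3,4,7,8,11} by δ(·,a) → {1,4,7,8,11} and {2,3}.
Refine {1,4,7,8,11} on symbol a: members go to different blocks, giving {1,4,8} and {7,11}.
Stable partition: {10} | {1,4,8} | {5} | {2,3} | {7,11} — 5 equivalence classes.
11 and 7 lie in the same block of the stable partition, so they are equivalent — no string distinguishes them.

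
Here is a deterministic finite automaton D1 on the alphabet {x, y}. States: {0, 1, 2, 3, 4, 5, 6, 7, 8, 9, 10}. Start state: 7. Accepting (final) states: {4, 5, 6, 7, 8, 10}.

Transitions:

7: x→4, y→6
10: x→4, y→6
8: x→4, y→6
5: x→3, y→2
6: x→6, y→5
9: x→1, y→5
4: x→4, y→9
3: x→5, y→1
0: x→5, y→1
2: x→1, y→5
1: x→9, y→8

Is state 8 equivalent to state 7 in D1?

States {0,10} cannot be reached from the start state, so discard them.
Start with accepting vs non-accepting: {4,5,6,7,8} | {1,2,3,9}.
Refine {4,5,6,7,8} on symbol x: members go to different blocks, giving {4,6,7,8} and {5}.
On input y, block {4,6,7,8} splits into {7,8} and {4} and {6}.
Refine {1,2,3,9} on symbol x: members go to different blocks, giving {1,2,9} and {3}.
Split {1,2,9} by δ(·,y) → {2,9} and {1}.
The partition is now stable with 7 blocks: {7,8} | {2,9} | {5} | {4} | {6} | {3} | {1}.
8 and 7 lie in the same block of the stable partition, so they are equivalent — no string distinguishes them.

Yes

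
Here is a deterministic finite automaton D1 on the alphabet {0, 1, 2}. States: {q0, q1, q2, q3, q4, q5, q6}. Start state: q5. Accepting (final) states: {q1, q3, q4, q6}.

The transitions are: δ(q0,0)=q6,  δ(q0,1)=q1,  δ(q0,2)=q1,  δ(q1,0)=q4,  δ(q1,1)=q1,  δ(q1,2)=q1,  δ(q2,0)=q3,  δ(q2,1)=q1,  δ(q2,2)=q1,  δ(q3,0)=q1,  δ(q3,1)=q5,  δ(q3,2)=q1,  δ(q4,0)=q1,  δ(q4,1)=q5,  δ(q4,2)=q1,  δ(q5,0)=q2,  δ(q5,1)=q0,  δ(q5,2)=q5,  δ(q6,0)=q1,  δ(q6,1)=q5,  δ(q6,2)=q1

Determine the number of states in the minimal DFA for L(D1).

P0 = {q1,q3,q4,q6} | {q0,q2,q5}.
On input 1, block {q1,q3,q4,q6} splits into {q3,q4,q6} and {q1}.
Refine {q0,q2,q5} on symbol 0: members go to different blocks, giving {q0,q2} and {q5}.
No further refinement is possible. Final partition (4 blocks): {q3,q4,q6} | {q0,q2} | {q1} | {q5}.

4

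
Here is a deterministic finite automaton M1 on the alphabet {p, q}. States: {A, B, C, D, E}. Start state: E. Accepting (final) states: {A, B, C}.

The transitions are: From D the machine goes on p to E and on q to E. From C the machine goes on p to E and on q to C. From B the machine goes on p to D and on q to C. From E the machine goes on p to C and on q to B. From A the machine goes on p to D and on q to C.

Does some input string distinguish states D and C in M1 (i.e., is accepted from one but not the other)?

First remove the unreachable states {A}; 4 states remain.
Initial partition by acceptance: {B,C} | {D,E}.
Split {D,E} by δ(·,p) → {D} and {E}.
Refine {B,C} on symbol p: members go to different blocks, giving {B} and {C}.
No further refinement is possible. Final partition (4 blocks): {B} | {D} | {E} | {C}.
D and C end up in different blocks, so they are distinguishable. For instance, the string 'ε' is accepted from only C.

Yes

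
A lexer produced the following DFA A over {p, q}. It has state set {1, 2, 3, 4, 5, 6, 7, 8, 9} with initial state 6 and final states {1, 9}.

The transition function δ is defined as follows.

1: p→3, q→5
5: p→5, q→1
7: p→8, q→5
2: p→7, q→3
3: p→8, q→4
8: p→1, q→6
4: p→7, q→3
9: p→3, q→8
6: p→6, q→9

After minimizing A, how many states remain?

Reachable states from the start: {1,3,4,5,6,7,8,9}. Unreachable: {2} — drop them.
P0 = {1,9} | {3,4,5,6,7,8}.
Split {3,4,5,6,7,8} by δ(·,p) → {3,4,5,6,7} and {8}.
Split {1,9} by δ(·,q) → {1} and {9}.
Refine {3,4,5,6,7} on symbol p: members go to different blocks, giving {4,5,6} and {3,7}.
Refine {4,5,6} on symbol p: members go to different blocks, giving {5,6} and {4}.
On input q, block {5,6} splits into {5} and {6}.
On input q, block {3,7} splits into {3} and {7}.
No further refinement is possible. Final partition (8 blocks): {1} | {5} | {8} | {9} | {3} | {4} | {6} | {7}.

8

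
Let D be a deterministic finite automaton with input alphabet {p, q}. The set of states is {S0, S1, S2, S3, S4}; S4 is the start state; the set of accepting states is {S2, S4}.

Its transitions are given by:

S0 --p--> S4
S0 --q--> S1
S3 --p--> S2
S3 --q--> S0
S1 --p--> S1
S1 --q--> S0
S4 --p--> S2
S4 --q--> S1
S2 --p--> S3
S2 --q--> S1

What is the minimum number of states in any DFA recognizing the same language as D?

Start with accepting vs non-accepting: {S2,S4} | {S0,S1,S3}.
Split {S2,S4} by δ(·,p) → {S2} and {S4}.
Split {S0,S1,S3} by δ(·,p) → {S0} and {S1} and {S3}.
No further refinement is possible. Final partition (5 blocks): {S2} | {S0} | {S4} | {S1} | {S3}.

5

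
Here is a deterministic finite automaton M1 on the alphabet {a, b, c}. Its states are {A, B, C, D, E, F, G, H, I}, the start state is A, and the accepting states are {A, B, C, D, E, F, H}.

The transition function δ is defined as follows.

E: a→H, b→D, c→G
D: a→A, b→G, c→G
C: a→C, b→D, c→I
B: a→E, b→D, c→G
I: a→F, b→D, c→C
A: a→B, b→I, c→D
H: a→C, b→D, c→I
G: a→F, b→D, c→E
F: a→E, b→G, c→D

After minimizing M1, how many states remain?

Every state is reachable, so we keep all 9.
P0 = {A,B,C,D,E,F,H} | {G,I}.
Split {A,B,C,D,E,F,H} by δ(·,b) → {B,C,E,H} and {A,D,F}.
On input a, block {A,D,F} splits into {A,F} and {D}.
The partition is now stable with 4 blocks: {B,C,E,H} | {G,I} | {A,F} | {D}.

4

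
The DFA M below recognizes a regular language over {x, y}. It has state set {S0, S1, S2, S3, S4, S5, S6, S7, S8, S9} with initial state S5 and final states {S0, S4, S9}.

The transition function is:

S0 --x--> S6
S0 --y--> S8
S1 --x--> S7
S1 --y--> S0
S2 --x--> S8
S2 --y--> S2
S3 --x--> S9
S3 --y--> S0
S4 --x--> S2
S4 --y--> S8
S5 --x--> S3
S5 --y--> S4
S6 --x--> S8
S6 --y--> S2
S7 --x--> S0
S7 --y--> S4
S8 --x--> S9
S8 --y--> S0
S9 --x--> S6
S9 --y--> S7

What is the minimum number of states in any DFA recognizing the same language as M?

4

First remove the unreachable states {S1}; 9 states remain.
Initial partition by acceptance: {S0,S4,S9} | {S2,S3,S5,S6,S7,S8}.
Refine {S2,S3,S5,S6,S7,S8} on symbol x: members go to different blocks, giving {S2,S5,S6} and {S3,S7,S8}.
Refine {S2,S5,S6} on symbol y: members go to different blocks, giving {S2,S6} and {S5}.
Stable partition: {S0,S4,S9} | {S2,S6} | {S3,S7,S8} | {S5} — 4 equivalence classes.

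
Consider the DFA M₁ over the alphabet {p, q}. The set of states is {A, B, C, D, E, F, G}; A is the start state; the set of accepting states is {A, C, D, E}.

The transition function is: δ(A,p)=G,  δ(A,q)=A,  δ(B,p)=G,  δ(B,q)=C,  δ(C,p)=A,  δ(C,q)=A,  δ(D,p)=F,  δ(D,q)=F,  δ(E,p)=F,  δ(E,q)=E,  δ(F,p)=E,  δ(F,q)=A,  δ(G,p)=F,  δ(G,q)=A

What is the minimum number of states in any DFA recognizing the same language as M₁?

4

First remove the unreachable states {B,C,D}; 4 states remain.
Initial partition by acceptance: {A,E} | {F,G}.
On input p, block {F,G} splits into {F} and {G}.
On input p, block {A,E} splits into {A} and {E}.
No further refinement is possible. Final partition (4 blocks): {A} | {F} | {G} | {E}.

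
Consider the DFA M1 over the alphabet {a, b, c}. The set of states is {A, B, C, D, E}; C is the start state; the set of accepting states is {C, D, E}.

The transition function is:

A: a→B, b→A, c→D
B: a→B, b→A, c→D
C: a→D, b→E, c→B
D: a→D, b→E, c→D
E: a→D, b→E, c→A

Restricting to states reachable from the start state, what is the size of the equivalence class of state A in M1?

All states are reachable from the start state.
Initial partition by acceptance: {C,D,E} | {A,B}.
Refine {C,D,E} on symbol c: members go to different blocks, giving {C,E} and {D}.
Stable partition: {C,E} | {A,B} | {D} — 3 equivalence classes.
State A belongs to the block {A,B}, which has 2 states.

2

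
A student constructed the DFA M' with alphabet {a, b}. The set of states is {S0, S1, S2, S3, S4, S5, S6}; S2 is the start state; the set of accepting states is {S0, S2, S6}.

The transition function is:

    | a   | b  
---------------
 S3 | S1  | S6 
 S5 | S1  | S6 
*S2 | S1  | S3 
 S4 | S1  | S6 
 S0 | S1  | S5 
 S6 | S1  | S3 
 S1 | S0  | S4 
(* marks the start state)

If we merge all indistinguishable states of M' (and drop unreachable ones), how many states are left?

All states are reachable from the start state.
P0 = {S0,S2,S6} | {S1,S3,S4,S5}.
Refine {S1,S3,S4,S5} on symbol a: members go to different blocks, giving {S3,S4,S5} and {S1}.
Stable partition: {S0,S2,S6} | {S3,S4,S5} | {S1} — 3 equivalence classes.

3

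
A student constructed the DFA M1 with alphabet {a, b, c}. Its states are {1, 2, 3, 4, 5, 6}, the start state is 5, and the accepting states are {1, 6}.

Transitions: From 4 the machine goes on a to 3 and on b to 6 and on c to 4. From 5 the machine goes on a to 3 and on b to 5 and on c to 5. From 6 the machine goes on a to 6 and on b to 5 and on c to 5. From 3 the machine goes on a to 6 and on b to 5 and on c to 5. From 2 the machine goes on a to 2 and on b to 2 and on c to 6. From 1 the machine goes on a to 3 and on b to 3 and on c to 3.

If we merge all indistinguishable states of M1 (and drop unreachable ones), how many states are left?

3

First remove the unreachable states {1,2,4}; 3 states remain.
Start with accepting vs non-accepting: {6} | {3,5}.
Split {3,5} by δ(·,a) → {3} and {5}.
The partition is now stable with 3 blocks: {6} | {3} | {5}.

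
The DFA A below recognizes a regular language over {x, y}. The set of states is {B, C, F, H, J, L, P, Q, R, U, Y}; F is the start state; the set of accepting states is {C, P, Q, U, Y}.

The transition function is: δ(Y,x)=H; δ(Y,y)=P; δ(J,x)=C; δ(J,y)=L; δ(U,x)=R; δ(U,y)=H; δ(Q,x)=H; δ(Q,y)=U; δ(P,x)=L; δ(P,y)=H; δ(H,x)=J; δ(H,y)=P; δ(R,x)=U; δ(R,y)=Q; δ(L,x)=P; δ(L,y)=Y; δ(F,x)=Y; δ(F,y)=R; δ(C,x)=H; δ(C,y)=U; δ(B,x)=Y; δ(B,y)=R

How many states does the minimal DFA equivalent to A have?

First remove the unreachable states {B}; 10 states remain.
P0 = {C,P,Q,U,Y} | {F,H,J,L,R}.
Split {C,P,Q,U,Y} by δ(·,y) → {C,Q,Y} and {P,U}.
Refine {F,H,J,L,R} on symbol x: members go to different blocks, giving {F,J} and {L,R} and {H}.
Stable partition: {C,Q,Y} | {F,J} | {P,U} | {L,R} | {H} — 5 equivalence classes.

5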